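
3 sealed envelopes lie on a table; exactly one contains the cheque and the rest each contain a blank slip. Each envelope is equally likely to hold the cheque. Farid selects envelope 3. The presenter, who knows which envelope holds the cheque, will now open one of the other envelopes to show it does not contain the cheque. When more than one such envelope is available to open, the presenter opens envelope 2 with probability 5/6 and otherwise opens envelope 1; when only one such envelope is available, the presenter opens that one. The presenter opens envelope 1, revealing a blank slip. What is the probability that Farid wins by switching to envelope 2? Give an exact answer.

6/7

Consider each possible location of the cheque in turn.
If it is in envelope 1 (prior 1/3): the presenter opened envelope 1, so this case is ruled out; weight (1/3)·0 = 0.
If it is in envelope 2 (prior 1/3): only envelope 1 is available, probability 1; weight (1/3)·1 = 1/3.
If it is in envelope 3 (prior 1/3): envelope 2 is available but not opened, probability 1/6; weight (1/3)·(1/6) = 1/18.
The weights sum to 7/18.
So P(the cheque in envelope 2 | the presenter opened envelope 1) = (1/3) / (7/18) = 6/7.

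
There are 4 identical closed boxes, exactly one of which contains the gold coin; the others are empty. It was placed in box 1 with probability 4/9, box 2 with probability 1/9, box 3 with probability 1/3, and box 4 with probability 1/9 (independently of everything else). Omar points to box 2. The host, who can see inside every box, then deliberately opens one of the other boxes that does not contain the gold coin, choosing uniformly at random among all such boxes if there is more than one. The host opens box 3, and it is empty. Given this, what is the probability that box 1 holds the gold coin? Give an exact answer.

12/17

Consider each possible location of the gold coin in turn.
If it is in box 1 (prior 4/9): the host has 2 equally likely choices, so probability 1/2; weight (4/9)·(1/2) = 2/9.
If it is in box 2 (prior 1/9): the host has 3 equally likely choices, so probability 1/3; weight (1/9)·(1/3) = 1/27.
If it is in box 3 (prior 1/3): the host opened box 3, so this case is ruled out; weight (1/3)·0 = 0.
If it is in box 4 (prior 1/9): the host has 2 equally likely choices, so probability 1/2; weight (1/9)·(1/2) = 1/18.
The weights sum to 17/54.
So P(the gold coin in box 1 | the host opened box 3) = (2/9) / (17/54) = 12/17.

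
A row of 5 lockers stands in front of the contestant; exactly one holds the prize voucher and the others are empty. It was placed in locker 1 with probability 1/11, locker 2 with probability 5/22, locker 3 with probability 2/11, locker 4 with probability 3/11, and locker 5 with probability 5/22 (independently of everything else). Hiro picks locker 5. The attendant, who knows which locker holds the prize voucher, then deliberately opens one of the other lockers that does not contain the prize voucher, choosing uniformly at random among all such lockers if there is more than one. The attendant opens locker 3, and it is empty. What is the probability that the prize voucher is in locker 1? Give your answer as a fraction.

8/67

Apply Bayes' rule, conditioning on where the prize voucher actually is.
If it is in locker 1 (prior 1/11): the attendant has 3 equally likely choices, so probability 1/3; weight (1/11)·(1/3) = 1/33.
If it is in locker 2 (prior 5/22): the attendant has 3 equally likely choices, so probability 1/3; weight (5/22)·(1/3) = 5/66.
If it is in locker 3 (prior 2/11): the attendant opened locker 3, so this case is ruled out; weight (2/11)·0 = 0.
If it is in locker 4 (prior 3/11): the attendant has 3 equally likely choices, so probability 1/3; weight (3/11)·(1/3) = 1/11.
If it is in locker 5 (prior 5/22): the attendant has 4 equally likely choices, so probability 1/4; weight (5/22)·(1/4) = 5/88.
The weights sum to 67/264.
So P(the prize voucher in locker 1 | the attendant opened locker 3) = (1/33) / (67/264) = 8/67.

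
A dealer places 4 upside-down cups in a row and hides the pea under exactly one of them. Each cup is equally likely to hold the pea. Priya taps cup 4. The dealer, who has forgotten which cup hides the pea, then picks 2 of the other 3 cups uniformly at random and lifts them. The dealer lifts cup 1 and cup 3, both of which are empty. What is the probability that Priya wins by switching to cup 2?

Apply Bayes' rule, conditioning on where the pea actually is.
If it is under either of cups 1 and 3 (prior 1/4 each): that cup was opened and seen not to hold the prize — ruled out; weight (1/4)·0 = 0 each.
If it is under either of cups 2 and 4 (prior 1/4 each): the dealer picks exactly this set with probability 1/3 regardless, and none is the prize; weight (1/4)·(1/3) = 1/12 each.
The weights sum to 1/6.
So P(the pea under cup 2 | the dealer opened cup 1 and cup 3) = (1/12) / (1/6) = 1/2.

1/2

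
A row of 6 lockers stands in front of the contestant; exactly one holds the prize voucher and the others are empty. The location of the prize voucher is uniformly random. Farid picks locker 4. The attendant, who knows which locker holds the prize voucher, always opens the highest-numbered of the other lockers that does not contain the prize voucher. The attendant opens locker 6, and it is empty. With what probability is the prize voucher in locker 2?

Condition on the true location of the prize voucher.
If it is in any of lockers 1, 2, 3, 4, and 5 (prior 1/6 each): locker 6 is the highest-numbered option available, probability 1; weight (1/6)·1 = 1/6 each.
If it is in locker 6 (prior 1/6): the attendant opened locker 6, so this case is ruled out; weight (1/6)·0 = 0.
The weights sum to 5/6.
So P(the prize voucher in locker 2 | the attendant opened locker 6) = (1/6) / (5/6) = 1/5.

1/5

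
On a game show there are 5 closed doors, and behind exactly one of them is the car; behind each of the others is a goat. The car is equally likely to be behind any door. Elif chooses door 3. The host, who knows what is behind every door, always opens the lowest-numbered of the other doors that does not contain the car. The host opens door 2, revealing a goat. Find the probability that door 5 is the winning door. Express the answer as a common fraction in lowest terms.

Consider each possible location of the car in turn.
If it is behind door 1 (prior 1/5): door 2 is the lowest-numbered option available, probability 1; weight (1/5)·1 = 1/5.
If it is behind door 2 (prior 1/5): the host opened door 2, so this case is ruled out; weight (1/5)·0 = 0.
If it is behind any of doors 3, 4, and 5 (prior 1/5 each): the host would have opened door 1 instead, probability 0; weight (1/5)·0 = 0 each.
The weights sum to 1/5.
So P(the car behind door 5 | the host opened door 2) = 0 / (1/5) = 0.

0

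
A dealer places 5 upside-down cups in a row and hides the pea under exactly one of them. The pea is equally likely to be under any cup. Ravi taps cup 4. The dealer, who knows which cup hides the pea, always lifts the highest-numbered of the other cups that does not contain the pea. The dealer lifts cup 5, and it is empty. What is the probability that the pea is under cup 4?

1/4

Apply Bayes' rule, conditioning on where the pea actually is.
If it is under any of cups 1, 2, 3, and 4 (prior 1/5 each): cup 5 is the highest-numbered option available, probability 1; weight (1/5)·1 = 1/5 each.
If it is under cup 5 (prior 1/5): the dealer opened cup 5, so this case is ruled out; weight (1/5)·0 = 0.
The weights sum to 4/5.
So P(the pea under cup 4 | the dealer opened cup 5) = (1/5) / (4/5) = 1/4.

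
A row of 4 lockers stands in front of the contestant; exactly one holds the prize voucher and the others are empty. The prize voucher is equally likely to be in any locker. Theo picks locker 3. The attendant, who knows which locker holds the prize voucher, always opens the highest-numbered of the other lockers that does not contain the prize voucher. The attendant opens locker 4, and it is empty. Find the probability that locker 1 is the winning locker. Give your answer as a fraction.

Apply Bayes' rule, conditioning on where the prize voucher actually is.
If it is in any of lockers 1, 2, and 3 (prior 1/4 each): locker 4 is the highest-numbered option available, probability 1; weight (1/4)·1 = 1/4 each.
If it is in locker 4 (prior 1/4): the attendant opened locker 4, so this case is ruled out; weight (1/4)·0 = 0.
The weights sum to 3/4.
So P(the prize voucher in locker 1 | the attendant opened locker 4) = (1/4) / (3/4) = 1/3.

1/3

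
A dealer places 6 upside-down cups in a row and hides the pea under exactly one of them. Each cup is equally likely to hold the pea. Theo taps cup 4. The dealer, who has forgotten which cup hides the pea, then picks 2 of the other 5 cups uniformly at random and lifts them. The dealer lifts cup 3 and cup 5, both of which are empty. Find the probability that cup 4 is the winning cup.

1/4

Because the dealer chose which cups to lift without knowing where the pea is, the choice is independent of the prize location. Learning that none of the 2 opened cups holds the pea simply rules out those 2 locations and leaves the remaining 4 cups still equally likely by symmetry.
So P(the pea under cup 4) = 1/4.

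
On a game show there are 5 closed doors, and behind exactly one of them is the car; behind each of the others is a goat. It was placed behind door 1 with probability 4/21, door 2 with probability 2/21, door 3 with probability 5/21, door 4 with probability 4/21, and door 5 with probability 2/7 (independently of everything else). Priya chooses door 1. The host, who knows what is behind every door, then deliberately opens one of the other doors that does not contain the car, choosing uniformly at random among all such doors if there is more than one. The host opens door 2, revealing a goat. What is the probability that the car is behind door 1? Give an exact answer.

Consider each possible location of the car in turn.
If it is behind door 1 (prior 4/21): the host has 4 equally likely choices, so probability 1/4; weight (4/21)·(1/4) = 1/21.
If it is behind door 2 (prior 2/21): the host opened door 2, so this case is ruled out; weight (2/21)·0 = 0.
If it is behind door 3 (prior 5/21): the host has 3 equally likely choices, so probability 1/3; weight (5/21)·(1/3) = 5/63.
If it is behind door 4 (prior 4/21): the host has 3 equally likely choices, so probability 1/3; weight (4/21)·(1/3) = 4/63.
If it is behind door 5 (prior 2/7): the host has 3 equally likely choices, so probability 1/3; weight (2/7)·(1/3) = 2/21.
The weights sum to 2/7.
So P(the car behind door 1 | the host opened door 2) = (1/21) / (2/7) = 1/6.

1/6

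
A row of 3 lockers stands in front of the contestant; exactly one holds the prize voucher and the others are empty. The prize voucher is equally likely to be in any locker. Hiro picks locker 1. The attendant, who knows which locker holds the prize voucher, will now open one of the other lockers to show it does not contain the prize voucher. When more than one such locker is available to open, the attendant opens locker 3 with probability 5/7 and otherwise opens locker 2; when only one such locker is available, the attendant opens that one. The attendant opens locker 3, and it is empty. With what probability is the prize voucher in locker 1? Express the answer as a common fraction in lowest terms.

Apply Bayes' rule, conditioning on where the prize voucher actually is.
If it is in locker 1 (prior 1/3): locker 3 is available, opened with probability 5/7; weight (1/3)·(5/7) = 5/21.
If it is in locker 2 (prior 1/3): only locker 3 is available, probability 1; weight (1/3)·1 = 1/3.
If it is in locker 3 (prior 1/3): the attendant opened locker 3, so this case is ruled out; weight (1/3)·0 = 0.
The weights sum to 4/7.
So P(the prize voucher in locker 1 | the attendant opened locker 3) = (5/21) / (4/7) = 5/12.

5/12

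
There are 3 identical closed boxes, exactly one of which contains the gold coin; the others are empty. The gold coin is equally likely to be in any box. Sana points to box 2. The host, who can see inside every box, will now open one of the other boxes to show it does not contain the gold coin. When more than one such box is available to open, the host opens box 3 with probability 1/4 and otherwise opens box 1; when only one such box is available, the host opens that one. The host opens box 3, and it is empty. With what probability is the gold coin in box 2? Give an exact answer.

Consider each possible location of the gold coin in turn.
If it is in box 1 (prior 1/3): only box 3 is available, probability 1; weight (1/3)·1 = 1/3.
If it is in box 2 (prior 1/3): box 3 is available, opened with probability 1/4; weight (1/3)·(1/4) = 1/12.
If it is in box 3 (prior 1/3): the host opened box 3, so this case is ruled out; weight (1/3)·0 = 0.
The weights sum to 5/12.
So P(the gold coin in box 2 | the host opened box 3) = (1/12) / (5/12) = 1/5.

1/5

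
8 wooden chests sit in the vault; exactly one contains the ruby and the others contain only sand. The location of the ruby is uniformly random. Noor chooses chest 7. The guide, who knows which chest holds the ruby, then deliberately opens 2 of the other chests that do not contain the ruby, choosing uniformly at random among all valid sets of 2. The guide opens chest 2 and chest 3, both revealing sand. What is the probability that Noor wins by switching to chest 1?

Apply Bayes' rule, conditioning on where the ruby actually is.
If it is in any of chests 1, 4, 5, 6, and 8 (prior 1/8 each): the guide has 15 equally likely choices, so probability 1/15; weight (1/8)·(1/15) = 1/120 each.
If it is in either of chests 2 and 3 (prior 1/8 each): that chest was opened and seen not to hold the prize — ruled out; weight (1/8)·0 = 0 each.
If it is in chest 7 (prior 1/8): the guide has 21 equally likely choices, so probability 1/21; weight (1/8)·(1/21) = 1/168.
The weights sum to 1/21.
So P(the ruby in chest 1 | the guide opened chest 2 and chest 3) = (1/120) / (1/21) = 7/40.

7/40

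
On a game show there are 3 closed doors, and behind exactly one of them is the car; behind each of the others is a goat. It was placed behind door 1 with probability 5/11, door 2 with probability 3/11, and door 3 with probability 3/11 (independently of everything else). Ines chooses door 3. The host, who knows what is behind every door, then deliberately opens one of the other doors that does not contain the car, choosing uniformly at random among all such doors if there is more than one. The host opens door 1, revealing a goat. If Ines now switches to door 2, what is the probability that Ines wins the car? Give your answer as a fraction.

Condition on the true location of the car.
If it is behind door 1 (prior 5/11): the host opened door 1, so this case is ruled out; weight (5/11)·0 = 0.
If it is behind door 2 (prior 3/11): the host has no choice, probability 1; weight (3/11)·1 = 3/11.
If it is behind door 3 (prior 3/11): the host has 2 equally likely choices, so probability 1/2; weight (3/11)·(1/2) = 3/22.
The weights sum to 9/22.
So P(the car behind door 2 | the host opened door 1) = (3/11) / (9/22) = 2/3.

2/3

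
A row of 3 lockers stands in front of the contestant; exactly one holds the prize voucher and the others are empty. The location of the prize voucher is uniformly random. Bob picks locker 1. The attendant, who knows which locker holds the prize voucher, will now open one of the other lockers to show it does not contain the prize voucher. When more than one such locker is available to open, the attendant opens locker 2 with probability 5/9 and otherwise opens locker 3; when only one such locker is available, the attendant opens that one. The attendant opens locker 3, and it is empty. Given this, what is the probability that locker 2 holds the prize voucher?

Condition on the true location of the prize voucher.
If it is in locker 1 (prior 1/3): locker 2 is available but not opened, probability 4/9; weight (1/3)·(4/9) = 4/27.
If it is in locker 2 (prior 1/3): only locker 3 is available, probability 1; weight (1/3)·1 = 1/3.
If it is in locker 3 (prior 1/3): the attendant opened locker 3, so this case is ruled out; weight (1/3)·0 = 0.
The weights sum to 13/27.
So P(the prize voucher in locker 2 | the attendant opened locker 3) = (1/3) / (13/27) = 9/13.

9/13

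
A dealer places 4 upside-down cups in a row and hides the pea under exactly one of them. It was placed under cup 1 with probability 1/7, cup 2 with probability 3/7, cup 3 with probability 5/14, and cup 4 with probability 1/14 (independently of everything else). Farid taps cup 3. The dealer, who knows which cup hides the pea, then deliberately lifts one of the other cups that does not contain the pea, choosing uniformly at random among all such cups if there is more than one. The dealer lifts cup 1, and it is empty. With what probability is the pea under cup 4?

Consider each possible location of the pea in turn.
If it is under cup 1 (prior 1/7): the dealer opened cup 1, so this case is ruled out; weight (1/7)·0 = 0.
If it is under cup 2 (prior 3/7): the dealer has 2 equally likely choices, so probability 1/2; weight (3/7)·(1/2) = 3/14.
If it is under cup 3 (prior 5/14): the dealer has 3 equally likely choices, so probability 1/3; weight (5/14)·(1/3) = 5/42.
If it is under cup 4 (prior 1/14): the dealer has 2 equally likely choices, so probability 1/2; weight (1/14)·(1/2) = 1/28.
The weights sum to 31/84.
So P(the pea under cup 4 | the dealer opened cup 1) = (1/28) / (31/84) = 3/31.

3/31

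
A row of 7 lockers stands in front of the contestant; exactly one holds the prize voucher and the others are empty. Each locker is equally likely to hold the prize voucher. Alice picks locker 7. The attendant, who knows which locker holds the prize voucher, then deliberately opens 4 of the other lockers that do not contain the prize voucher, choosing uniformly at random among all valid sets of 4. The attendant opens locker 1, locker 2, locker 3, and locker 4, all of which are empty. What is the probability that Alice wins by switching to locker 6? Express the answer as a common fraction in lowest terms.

Condition on the true location of the prize voucher.
If it is in any of lockers 1, 2, 3, and 4 (prior 1/7 each): that locker was opened and seen not to hold the prize — ruled out; weight (1/7)·0 = 0 each.
If it is in either of lockers 5 and 6 (prior 1/7 each): the attendant has 5 equally likely choices, so probability 1/5; weight (1/7)·(1/5) = 1/35 each.
If it is in locker 7 (prior 1/7): the attendant has 15 equally likely choices, so probability 1/15; weight (1/7)·(1/15) = 1/105.
The weights sum to 1/15.
So P(the prize voucher in locker 6 | the attendant opened locker 1, locker 2, locker 3, and locker 4) = (1/35) / (1/15) = 3/7.

3/7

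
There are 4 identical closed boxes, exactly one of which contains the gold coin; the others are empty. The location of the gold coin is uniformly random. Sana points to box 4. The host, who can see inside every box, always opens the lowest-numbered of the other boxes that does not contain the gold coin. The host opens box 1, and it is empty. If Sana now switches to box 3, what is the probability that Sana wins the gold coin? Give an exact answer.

Consider each possible location of the gold coin in turn.
If it is in box 1 (prior 1/4): the host opened box 1, so this case is ruled out; weight (1/4)·0 = 0.
If it is in any of boxes 2, 3, and 4 (prior 1/4 each): box 1 is the lowest-numbered option available, probability 1; weight (1/4)·1 = 1/4 each.
The weights sum to 3/4.
So P(the gold coin in box 3 | the host opened box 1) = (1/4) / (3/4) = 1/3.

1/3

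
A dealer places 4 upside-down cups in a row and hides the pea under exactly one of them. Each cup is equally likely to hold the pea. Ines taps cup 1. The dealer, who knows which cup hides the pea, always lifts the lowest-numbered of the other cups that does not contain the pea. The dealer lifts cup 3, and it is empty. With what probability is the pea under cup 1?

Condition on the true location of the pea.
If it is under either of cups 1 and 4 (prior 1/4 each): the dealer would have opened cup 2 instead, probability 0; weight (1/4)·0 = 0 each.
If it is under cup 2 (prior 1/4): cup 3 is the lowest-numbered option available, probability 1; weight (1/4)·1 = 1/4.
If it is under cup 3 (prior 1/4): the dealer opened cup 3, so this case is ruled out; weight (1/4)·0 = 0.
The weights sum to 1/4.
So P(the pea under cup 1 | the dealer opened cup 3) = 0 / (1/4) = 0.

0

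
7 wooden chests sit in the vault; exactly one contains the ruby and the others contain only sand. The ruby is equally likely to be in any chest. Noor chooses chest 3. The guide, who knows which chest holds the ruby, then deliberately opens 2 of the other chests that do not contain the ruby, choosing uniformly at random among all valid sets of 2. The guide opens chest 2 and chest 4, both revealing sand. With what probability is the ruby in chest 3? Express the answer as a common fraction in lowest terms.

1/7

Consider each possible location of the ruby in turn.
If it is in any of chests 1, 5, 6, and 7 (prior 1/7 each): the guide has 10 equally likely choices, so probability 1/10; weight (1/7)·(1/10) = 1/70 each.
If it is in either of chests 2 and 4 (prior 1/7 each): that chest was opened and seen not to hold the prize — ruled out; weight (1/7)·0 = 0 each.
If it is in chest 3 (prior 1/7): the guide has 15 equally likely choices, so probability 1/15; weight (1/7)·(1/15) = 1/105.
The weights sum to 1/15.
So P(the ruby in chest 3 | the guide opened chest 2 and chest 4) = (1/105) / (1/15) = 1/7.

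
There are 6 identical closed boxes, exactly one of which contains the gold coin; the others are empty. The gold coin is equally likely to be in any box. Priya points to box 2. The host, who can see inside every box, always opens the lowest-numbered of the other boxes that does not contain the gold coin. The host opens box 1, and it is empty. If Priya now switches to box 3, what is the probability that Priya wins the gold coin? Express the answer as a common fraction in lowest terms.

Apply Bayes' rule, conditioning on where the gold coin actually is.
If it is in box 1 (prior 1/6): the host opened box 1, so this case is ruled out; weight (1/6)·0 = 0.
If it is in any of boxes 2, 3, 4, 5, and 6 (prior 1/6 each): box 1 is the lowest-numbered option available, probability 1; weight (1/6)·1 = 1/6 each.
The weights sum to 5/6.
So P(the gold coin in box 3 | the host opened box 1) = (1/6) / (5/6) = 1/5.

1/5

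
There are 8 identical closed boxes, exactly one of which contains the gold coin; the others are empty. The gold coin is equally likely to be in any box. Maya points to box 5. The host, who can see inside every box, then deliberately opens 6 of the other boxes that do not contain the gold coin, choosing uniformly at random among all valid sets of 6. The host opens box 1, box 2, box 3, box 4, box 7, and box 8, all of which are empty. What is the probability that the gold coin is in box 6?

Apply Bayes' rule, conditioning on where the gold coin actually is.
If it is in any of boxes 1, 2, 3, 4, 7, and 8 (prior 1/8 each): that box was opened and seen not to hold the prize — ruled out; weight (1/8)·0 = 0 each.
If it is in box 5 (prior 1/8): the host has 7 equally likely choices, so probability 1/7; weight (1/8)·(1/7) = 1/56.
If it is in box 6 (prior 1/8): the host has no choice, probability 1; weight (1/8)·1 = 1/8.
The weights sum to 1/7.
So P(the gold coin in box 6 | the host opened box 1, box 2, box 3, box 4, box 7, and box 8) = (1/8) / (1/7) = 7/8.

7/8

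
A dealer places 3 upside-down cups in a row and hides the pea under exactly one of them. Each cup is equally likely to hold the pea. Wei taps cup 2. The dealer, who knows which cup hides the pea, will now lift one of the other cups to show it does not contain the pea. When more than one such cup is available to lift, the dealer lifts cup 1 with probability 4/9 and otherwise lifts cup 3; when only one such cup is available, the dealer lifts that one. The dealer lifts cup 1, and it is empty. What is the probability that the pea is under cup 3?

9/13

Condition on the true location of the pea.
If it is under cup 1 (prior 1/3): the dealer opened cup 1, so this case is ruled out; weight (1/3)·0 = 0.
If it is under cup 2 (prior 1/3): cup 1 is available, opened with probability 4/9; weight (1/3)·(4/9) = 4/27.
If it is under cup 3 (prior 1/3): only cup 1 is available, probability 1; weight (1/3)·1 = 1/3.
The weights sum to 13/27.
So P(the pea under cup 3 | the dealer opened cup 1) = (1/3) / (13/27) = 9/13.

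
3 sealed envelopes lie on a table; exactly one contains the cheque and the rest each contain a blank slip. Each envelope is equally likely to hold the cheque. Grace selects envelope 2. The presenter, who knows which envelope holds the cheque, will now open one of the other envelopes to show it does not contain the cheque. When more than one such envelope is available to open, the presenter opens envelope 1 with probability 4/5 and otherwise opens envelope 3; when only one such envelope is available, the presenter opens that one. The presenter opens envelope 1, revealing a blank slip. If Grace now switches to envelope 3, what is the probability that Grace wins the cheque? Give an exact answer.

5/9

Apply Bayes' rule, conditioning on where the cheque actually is.
If it is in envelope 1 (prior 1/3): the presenter opened envelope 1, so this case is ruled out; weight (1/3)·0 = 0.
If it is in envelope 2 (prior 1/3): envelope 1 is available, opened with probability 4/5; weight (1/3)·(4/5) = 4/15.
If it is in envelope 3 (prior 1/3): only envelope 1 is available, probability 1; weight (1/3)·1 = 1/3.
The weights sum to 3/5.
So P(the cheque in envelope 3 | the presenter opened envelope 1) = (1/3) / (3/5) = 5/9.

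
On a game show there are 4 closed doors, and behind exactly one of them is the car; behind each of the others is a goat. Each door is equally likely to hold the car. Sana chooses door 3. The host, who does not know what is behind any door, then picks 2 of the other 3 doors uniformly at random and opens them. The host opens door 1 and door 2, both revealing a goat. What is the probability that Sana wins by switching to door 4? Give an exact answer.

1/2

Apply Bayes' rule, conditioning on where the car actually is.
If it is behind either of doors 1 and 2 (prior 1/4 each): that door was opened and seen not to hold the prize — ruled out; weight (1/4)·0 = 0 each.
If it is behind either of doors 3 and 4 (prior 1/4 each): the host picks exactly this set with probability 1/3 regardless, and none is the prize; weight (1/4)·(1/3) = 1/12 each.
The weights sum to 1/6.
So P(the car behind door 4 | the host opened door 1 and door 2) = (1/12) / (1/6) = 1/2.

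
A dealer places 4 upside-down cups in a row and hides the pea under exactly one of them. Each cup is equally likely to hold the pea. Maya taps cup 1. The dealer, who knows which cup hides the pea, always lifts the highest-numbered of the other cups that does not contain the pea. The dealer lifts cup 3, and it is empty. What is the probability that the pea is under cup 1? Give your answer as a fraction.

Consider each possible location of the pea in turn.
If it is under either of cups 1 and 2 (prior 1/4 each): the dealer would have opened cup 4 instead, probability 0; weight (1/4)·0 = 0 each.
If it is under cup 3 (prior 1/4): the dealer opened cup 3, so this case is ruled out; weight (1/4)·0 = 0.
If it is under cup 4 (prior 1/4): cup 3 is the highest-numbered option available, probability 1; weight (1/4)·1 = 1/4.
The weights sum to 1/4.
So P(the pea under cup 1 | the dealer opened cup 3) = 0 / (1/4) = 0.

0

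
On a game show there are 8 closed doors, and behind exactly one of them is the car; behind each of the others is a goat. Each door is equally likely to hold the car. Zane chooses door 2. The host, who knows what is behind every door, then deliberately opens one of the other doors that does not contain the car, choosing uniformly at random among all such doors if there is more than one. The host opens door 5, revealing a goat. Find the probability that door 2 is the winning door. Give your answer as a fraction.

Condition on the true location of the car.
If it is behind any of doors 1, 3, 4, 6, 7, and 8 (prior 1/8 each): the host has 6 equally likely choices, so probability 1/6; weight (1/8)·(1/6) = 1/48 each.
If it is behind door 2 (prior 1/8): the host has 7 equally likely choices, so probability 1/7; weight (1/8)·(1/7) = 1/56.
If it is behind door 5 (prior 1/8): the host opened door 5, so this case is ruled out; weight (1/8)·0 = 0.
The weights sum to 1/7.
So P(the car behind door 2 | the host opened door 5) = (1/56) / (1/7) = 1/8.

1/8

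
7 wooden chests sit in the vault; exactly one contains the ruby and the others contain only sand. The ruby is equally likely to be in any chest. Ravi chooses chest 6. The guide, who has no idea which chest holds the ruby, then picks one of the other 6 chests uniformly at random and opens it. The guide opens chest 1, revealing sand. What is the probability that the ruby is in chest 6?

Consider each possible location of the ruby in turn.
If it is in chest 1 (prior 1/7): the guide opened chest 1, so this case is ruled out; weight (1/7)·0 = 0.
If it is in any of chests 2, 3, 4, 5, 6, and 7 (prior 1/7 each): the guide picks chest 1 with probability 1/6 regardless, and it is not the prize; weight (1/7)·(1/6) = 1/42 each.
The weights sum to 1/7.
So P(the ruby in chest 6 | the guide opened chest 1) = (1/42) / (1/7) = 1/6.

1/6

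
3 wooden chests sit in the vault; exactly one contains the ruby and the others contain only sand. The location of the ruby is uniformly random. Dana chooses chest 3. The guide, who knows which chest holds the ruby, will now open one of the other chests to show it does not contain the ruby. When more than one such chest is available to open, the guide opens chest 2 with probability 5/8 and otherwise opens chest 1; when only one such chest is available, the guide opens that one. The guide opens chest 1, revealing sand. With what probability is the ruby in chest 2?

8/11

Consider each possible location of the ruby in turn.
If it is in chest 1 (prior 1/3): the guide opened chest 1, so this case is ruled out; weight (1/3)·0 = 0.
If it is in chest 2 (prior 1/3): only chest 1 is available, probability 1; weight (1/3)·1 = 1/3.
If it is in chest 3 (prior 1/3): chest 2 is available but not opened, probability 3/8; weight (1/3)·(3/8) = 1/8.
The weights sum to 11/24.
So P(the ruby in chest 2 | the guide opened chest 1) = (1/3) / (11/24) = 8/11.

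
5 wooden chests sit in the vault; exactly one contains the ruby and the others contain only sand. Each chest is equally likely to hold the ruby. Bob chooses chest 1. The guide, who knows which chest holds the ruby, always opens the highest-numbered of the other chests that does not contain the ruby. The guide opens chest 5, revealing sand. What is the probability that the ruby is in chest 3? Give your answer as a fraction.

1/4

Consider each possible location of the ruby in turn.
If it is in any of chests 1, 2, 3, and 4 (prior 1/5 each): chest 5 is the highest-numbered option available, probability 1; weight (1/5)·1 = 1/5 each.
If it is in chest 5 (prior 1/5): the guide opened chest 5, so this case is ruled out; weight (1/5)·0 = 0.
The weights sum to 4/5.
So P(the ruby in chest 3 | the guide opened chest 5) = (1/5) / (4/5) = 1/4.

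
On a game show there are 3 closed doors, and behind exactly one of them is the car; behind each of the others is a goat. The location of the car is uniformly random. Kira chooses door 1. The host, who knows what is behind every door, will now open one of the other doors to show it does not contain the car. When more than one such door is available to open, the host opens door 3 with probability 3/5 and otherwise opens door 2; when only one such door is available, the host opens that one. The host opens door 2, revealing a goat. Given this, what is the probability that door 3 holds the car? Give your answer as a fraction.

5/7

Condition on the true location of the car.
If it is behind door 1 (prior 1/3): door 3 is available but not opened, probability 2/5; weight (1/3)·(2/5) = 2/15.
If it is behind door 2 (prior 1/3): the host opened door 2, so this case is ruled out; weight (1/3)·0 = 0.
If it is behind door 3 (prior 1/3): only door 2 is available, probability 1; weight (1/3)·1 = 1/3.
The weights sum to 7/15.
So P(the car behind door 3 | the host opened door 2) = (1/3) / (7/15) = 5/7.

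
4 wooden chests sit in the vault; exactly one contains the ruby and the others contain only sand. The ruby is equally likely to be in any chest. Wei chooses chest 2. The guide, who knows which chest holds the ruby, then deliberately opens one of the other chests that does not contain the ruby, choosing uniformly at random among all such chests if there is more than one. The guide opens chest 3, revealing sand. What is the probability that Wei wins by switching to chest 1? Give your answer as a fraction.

3/8

Apply Bayes' rule, conditioning on where the ruby actually is.
If it is in either of chests 1 and 4 (prior 1/4 each): the guide has 2 equally likely choices, so probability 1/2; weight (1/4)·(1/2) = 1/8 each.
If it is in chest 2 (prior 1/4): the guide has 3 equally likely choices, so probability 1/3; weight (1/4)·(1/3) = 1/12.
If it is in chest 3 (prior 1/4): the guide opened chest 3, so this case is ruled out; weight (1/4)·0 = 0.
The weights sum to 1/3.
So P(the ruby in chest 1 | the guide opened chest 3) = (1/8) / (1/3) = 3/8.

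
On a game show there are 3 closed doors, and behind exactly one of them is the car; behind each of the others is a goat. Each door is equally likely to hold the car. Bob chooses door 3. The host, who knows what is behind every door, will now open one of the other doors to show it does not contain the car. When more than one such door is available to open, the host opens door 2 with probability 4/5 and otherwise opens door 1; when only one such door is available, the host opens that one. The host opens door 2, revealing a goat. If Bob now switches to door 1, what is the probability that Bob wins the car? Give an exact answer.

Consider each possible location of the car in turn.
If it is behind door 1 (prior 1/3): only door 2 is available, probability 1; weight (1/3)·1 = 1/3.
If it is behind door 2 (prior 1/3): the host opened door 2, so this case is ruled out; weight (1/3)·0 = 0.
If it is behind door 3 (prior 1/3): door 2 is available, opened with probability 4/5; weight (1/3)·(4/5) = 4/15.
The weights sum to 3/5.
So P(the car behind door 1 | the host opened door 2) = (1/3) / (3/5) = 5/9.

5/9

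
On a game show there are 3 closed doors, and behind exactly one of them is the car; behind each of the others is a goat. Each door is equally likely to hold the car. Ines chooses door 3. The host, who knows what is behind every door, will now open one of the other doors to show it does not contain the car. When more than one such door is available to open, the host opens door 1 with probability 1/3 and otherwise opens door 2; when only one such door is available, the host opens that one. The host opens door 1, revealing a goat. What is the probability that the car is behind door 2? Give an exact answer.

3/4

Consider each possible location of the car in turn.
If it is behind door 1 (prior 1/3): the host opened door 1, so this case is ruled out; weight (1/3)·0 = 0.
If it is behind door 2 (prior 1/3): only door 1 is available, probability 1; weight (1/3)·1 = 1/3.
If it is behind door 3 (prior 1/3): door 1 is available, opened with probability 1/3; weight (1/3)·(1/3) = 1/9.
The weights sum to 4/9.
So P(the car behind door 2 | the host opened door 1) = (1/3) / (4/9) = 3/4.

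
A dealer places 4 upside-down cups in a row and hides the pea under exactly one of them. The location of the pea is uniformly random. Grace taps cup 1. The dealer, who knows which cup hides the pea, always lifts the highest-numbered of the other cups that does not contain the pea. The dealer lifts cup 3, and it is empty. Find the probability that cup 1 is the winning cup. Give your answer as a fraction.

Consider each possible location of the pea in turn.
If it is under either of cups 1 and 2 (prior 1/4 each): the dealer would have opened cup 4 instead, probability 0; weight (1/4)·0 = 0 each.
If it is under cup 3 (prior 1/4): the dealer opened cup 3, so this case is ruled out; weight (1/4)·0 = 0.
If it is under cup 4 (prior 1/4): cup 3 is the highest-numbered option available, probability 1; weight (1/4)·1 = 1/4.
The weights sum to 1/4.
So P(the pea under cup 1 | the dealer opened cup 3) = 0 / (1/4) = 0.

0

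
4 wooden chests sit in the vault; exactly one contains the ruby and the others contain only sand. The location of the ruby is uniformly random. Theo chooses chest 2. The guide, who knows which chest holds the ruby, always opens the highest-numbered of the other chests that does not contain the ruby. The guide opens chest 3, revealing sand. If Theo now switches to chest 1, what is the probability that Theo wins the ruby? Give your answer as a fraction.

0

Apply Bayes' rule, conditioning on where the ruby actually is.
If it is in either of chests 1 and 2 (prior 1/4 each): the guide would have opened chest 4 instead, probability 0; weight (1/4)·0 = 0 each.
If it is in chest 3 (prior 1/4): the guide opened chest 3, so this case is ruled out; weight (1/4)·0 = 0.
If it is in chest 4 (prior 1/4): chest 3 is the highest-numbered option available, probability 1; weight (1/4)·1 = 1/4.
The weights sum to 1/4.
So P(the ruby in chest 1 | the guide opened chest 3) = 0 / (1/4) = 0.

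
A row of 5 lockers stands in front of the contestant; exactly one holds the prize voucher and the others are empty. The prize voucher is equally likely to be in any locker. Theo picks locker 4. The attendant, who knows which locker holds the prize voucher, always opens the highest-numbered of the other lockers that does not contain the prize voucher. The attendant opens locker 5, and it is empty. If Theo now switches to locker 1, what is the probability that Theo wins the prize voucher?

1/4

Consider each possible location of the prize voucher in turn.
If it is in any of lockers 1, 2, 3, and 4 (prior 1/5 each): locker 5 is the highest-numbered option available, probability 1; weight (1/5)·1 = 1/5 each.
If it is in locker 5 (prior 1/5): the attendant opened locker 5, so this case is ruled out; weight (1/5)·0 = 0.
The weights sum to 4/5.
So P(the prize voucher in locker 1 | the attendant opened locker 5) = (1/5) / (4/5) = 1/4.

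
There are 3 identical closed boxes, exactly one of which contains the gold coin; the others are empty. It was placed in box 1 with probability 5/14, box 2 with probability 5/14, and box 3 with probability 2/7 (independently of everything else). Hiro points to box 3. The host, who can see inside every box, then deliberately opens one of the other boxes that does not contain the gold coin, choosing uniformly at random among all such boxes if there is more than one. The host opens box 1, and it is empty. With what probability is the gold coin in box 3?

Consider each possible location of the gold coin in turn.
If it is in box 1 (prior 5/14): the host opened box 1, so this case is ruled out; weight (5/14)·0 = 0.
If it is in box 2 (prior 5/14): the host has no choice, probability 1; weight (5/14)·1 = 5/14.
If it is in box 3 (prior 2/7): the host has 2 equally likely choices, so probability 1/2; weight (2/7)·(1/2) = 1/7.
The weights sum to 1/2.
So P(the gold coin in box 3 | the host opened box 1) = (1/7) / (1/2) = 2/7.

2/7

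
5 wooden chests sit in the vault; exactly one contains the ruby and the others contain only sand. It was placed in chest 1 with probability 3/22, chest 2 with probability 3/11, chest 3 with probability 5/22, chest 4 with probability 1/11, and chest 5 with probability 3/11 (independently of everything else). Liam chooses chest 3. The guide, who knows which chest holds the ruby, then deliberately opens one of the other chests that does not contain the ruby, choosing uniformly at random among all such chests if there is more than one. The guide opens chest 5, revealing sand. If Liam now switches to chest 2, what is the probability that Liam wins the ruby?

24/59

Condition on the true location of the ruby.
If it is in chest 1 (prior 3/22): the guide has 3 equally likely choices, so probability 1/3; weight (3/22)·(1/3) = 1/22.
If it is in chest 2 (prior 3/11): the guide has 3 equally likely choices, so probability 1/3; weight (3/11)·(1/3) = 1/11.
If it is in chest 3 (prior 5/22): the guide has 4 equally likely choices, so probability 1/4; weight (5/22)·(1/4) = 5/88.
If it is in chest 4 (prior 1/11): the guide has 3 equally likely choices, so probability 1/3; weight (1/11)·(1/3) = 1/33.
If it is in chest 5 (prior 3/11): the guide opened chest 5, so this case is ruled out; weight (3/11)·0 = 0.
The weights sum to 59/264.
So P(the ruby in chest 2 | the guide opened chest 5) = (1/11) / (59/264) = 24/59.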